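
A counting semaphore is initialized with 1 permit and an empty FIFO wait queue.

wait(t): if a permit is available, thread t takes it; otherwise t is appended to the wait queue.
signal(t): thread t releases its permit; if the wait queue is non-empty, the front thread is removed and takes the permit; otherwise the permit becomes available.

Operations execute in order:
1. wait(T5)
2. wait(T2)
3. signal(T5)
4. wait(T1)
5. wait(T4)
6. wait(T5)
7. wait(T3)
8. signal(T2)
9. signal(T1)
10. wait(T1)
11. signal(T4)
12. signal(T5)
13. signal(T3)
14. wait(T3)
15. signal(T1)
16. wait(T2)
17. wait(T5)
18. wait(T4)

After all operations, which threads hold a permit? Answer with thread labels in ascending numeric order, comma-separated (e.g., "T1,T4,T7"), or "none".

Answer: T3

Derivation:
Step 1: wait(T5) -> count=0 queue=[] holders={T5}
Step 2: wait(T2) -> count=0 queue=[T2] holders={T5}
Step 3: signal(T5) -> count=0 queue=[] holders={T2}
Step 4: wait(T1) -> count=0 queue=[T1] holders={T2}
Step 5: wait(T4) -> count=0 queue=[T1,T4] holders={T2}
Step 6: wait(T5) -> count=0 queue=[T1,T4,T5] holders={T2}
Step 7: wait(T3) -> count=0 queue=[T1,T4,T5,T3] holders={T2}
Step 8: signal(T2) -> count=0 queue=[T4,T5,T3] holders={T1}
Step 9: signal(T1) -> count=0 queue=[T5,T3] holders={T4}
Step 10: wait(T1) -> count=0 queue=[T5,T3,T1] holders={T4}
Step 11: signal(T4) -> count=0 queue=[T3,T1] holders={T5}
Step 12: signal(T5) -> count=0 queue=[T1] holders={T3}
Step 13: signal(T3) -> count=0 queue=[] holders={T1}
Step 14: wait(T3) -> count=0 queue=[T3] holders={T1}
Step 15: signal(T1) -> count=0 queue=[] holders={T3}
Step 16: wait(T2) -> count=0 queue=[T2] holders={T3}
Step 17: wait(T5) -> count=0 queue=[T2,T5] holders={T3}
Step 18: wait(T4) -> count=0 queue=[T2,T5,T4] holders={T3}
Final holders: T3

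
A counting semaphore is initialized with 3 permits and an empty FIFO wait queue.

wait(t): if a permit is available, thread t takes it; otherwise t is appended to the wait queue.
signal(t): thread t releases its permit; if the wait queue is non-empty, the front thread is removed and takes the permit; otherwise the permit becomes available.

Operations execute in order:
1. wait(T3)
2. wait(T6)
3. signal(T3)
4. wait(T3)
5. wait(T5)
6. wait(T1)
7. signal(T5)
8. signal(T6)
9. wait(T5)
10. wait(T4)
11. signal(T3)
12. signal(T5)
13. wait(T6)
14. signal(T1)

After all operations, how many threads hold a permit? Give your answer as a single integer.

Step 1: wait(T3) -> count=2 queue=[] holders={T3}
Step 2: wait(T6) -> count=1 queue=[] holders={T3,T6}
Step 3: signal(T3) -> count=2 queue=[] holders={T6}
Step 4: wait(T3) -> count=1 queue=[] holders={T3,T6}
Step 5: wait(T5) -> count=0 queue=[] holders={T3,T5,T6}
Step 6: wait(T1) -> count=0 queue=[T1] holders={T3,T5,T6}
Step 7: signal(T5) -> count=0 queue=[] holders={T1,T3,T6}
Step 8: signal(T6) -> count=1 queue=[] holders={T1,T3}
Step 9: wait(T5) -> count=0 queue=[] holders={T1,T3,T5}
Step 10: wait(T4) -> count=0 queue=[T4] holders={T1,T3,T5}
Step 11: signal(T3) -> count=0 queue=[] holders={T1,T4,T5}
Step 12: signal(T5) -> count=1 queue=[] holders={T1,T4}
Step 13: wait(T6) -> count=0 queue=[] holders={T1,T4,T6}
Step 14: signal(T1) -> count=1 queue=[] holders={T4,T6}
Final holders: {T4,T6} -> 2 thread(s)

Answer: 2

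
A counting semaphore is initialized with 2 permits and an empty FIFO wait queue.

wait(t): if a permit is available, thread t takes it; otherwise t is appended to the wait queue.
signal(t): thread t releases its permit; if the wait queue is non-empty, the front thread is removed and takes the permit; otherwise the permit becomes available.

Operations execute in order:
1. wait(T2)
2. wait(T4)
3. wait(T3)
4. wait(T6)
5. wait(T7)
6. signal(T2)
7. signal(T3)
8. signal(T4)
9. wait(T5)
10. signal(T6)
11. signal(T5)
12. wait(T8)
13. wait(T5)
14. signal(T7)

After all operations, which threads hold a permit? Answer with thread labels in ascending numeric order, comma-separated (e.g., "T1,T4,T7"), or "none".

Step 1: wait(T2) -> count=1 queue=[] holders={T2}
Step 2: wait(T4) -> count=0 queue=[] holders={T2,T4}
Step 3: wait(T3) -> count=0 queue=[T3] holders={T2,T4}
Step 4: wait(T6) -> count=0 queue=[T3,T6] holders={T2,T4}
Step 5: wait(T7) -> count=0 queue=[T3,T6,T7] holders={T2,T4}
Step 6: signal(T2) -> count=0 queue=[T6,T7] holders={T3,T4}
Step 7: signal(T3) -> count=0 queue=[T7] holders={T4,T6}
Step 8: signal(T4) -> count=0 queue=[] holders={T6,T7}
Step 9: wait(T5) -> count=0 queue=[T5] holders={T6,T7}
Step 10: signal(T6) -> count=0 queue=[] holders={T5,T7}
Step 11: signal(T5) -> count=1 queue=[] holders={T7}
Step 12: wait(T8) -> count=0 queue=[] holders={T7,T8}
Step 13: wait(T5) -> count=0 queue=[T5] holders={T7,T8}
Step 14: signal(T7) -> count=0 queue=[] holders={T5,T8}
Final holders: T5,T8

Answer: T5,T8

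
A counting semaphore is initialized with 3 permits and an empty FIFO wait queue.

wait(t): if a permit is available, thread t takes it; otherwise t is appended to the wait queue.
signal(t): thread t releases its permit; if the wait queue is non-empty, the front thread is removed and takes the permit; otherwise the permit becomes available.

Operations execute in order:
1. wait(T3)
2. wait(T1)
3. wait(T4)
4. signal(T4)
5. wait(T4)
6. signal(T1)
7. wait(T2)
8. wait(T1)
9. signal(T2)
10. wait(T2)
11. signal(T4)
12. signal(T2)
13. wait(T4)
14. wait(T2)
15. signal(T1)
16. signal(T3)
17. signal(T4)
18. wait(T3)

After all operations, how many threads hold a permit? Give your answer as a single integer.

Step 1: wait(T3) -> count=2 queue=[] holders={T3}
Step 2: wait(T1) -> count=1 queue=[] holders={T1,T3}
Step 3: wait(T4) -> count=0 queue=[] holders={T1,T3,T4}
Step 4: signal(T4) -> count=1 queue=[] holders={T1,T3}
Step 5: wait(T4) -> count=0 queue=[] holders={T1,T3,T4}
Step 6: signal(T1) -> count=1 queue=[] holders={T3,T4}
Step 7: wait(T2) -> count=0 queue=[] holders={T2,T3,T4}
Step 8: wait(T1) -> count=0 queue=[T1] holders={T2,T3,T4}
Step 9: signal(T2) -> count=0 queue=[] holders={T1,T3,T4}
Step 10: wait(T2) -> count=0 queue=[T2] holders={T1,T3,T4}
Step 11: signal(T4) -> count=0 queue=[] holders={T1,T2,T3}
Step 12: signal(T2) -> count=1 queue=[] holders={T1,T3}
Step 13: wait(T4) -> count=0 queue=[] holders={T1,T3,T4}
Step 14: wait(T2) -> count=0 queue=[T2] holders={T1,T3,T4}
Step 15: signal(T1) -> count=0 queue=[] holders={T2,T3,T4}
Step 16: signal(T3) -> count=1 queue=[] holders={T2,T4}
Step 17: signal(T4) -> count=2 queue=[] holders={T2}
Step 18: wait(T3) -> count=1 queue=[] holders={T2,T3}
Final holders: {T2,T3} -> 2 thread(s)

Answer: 2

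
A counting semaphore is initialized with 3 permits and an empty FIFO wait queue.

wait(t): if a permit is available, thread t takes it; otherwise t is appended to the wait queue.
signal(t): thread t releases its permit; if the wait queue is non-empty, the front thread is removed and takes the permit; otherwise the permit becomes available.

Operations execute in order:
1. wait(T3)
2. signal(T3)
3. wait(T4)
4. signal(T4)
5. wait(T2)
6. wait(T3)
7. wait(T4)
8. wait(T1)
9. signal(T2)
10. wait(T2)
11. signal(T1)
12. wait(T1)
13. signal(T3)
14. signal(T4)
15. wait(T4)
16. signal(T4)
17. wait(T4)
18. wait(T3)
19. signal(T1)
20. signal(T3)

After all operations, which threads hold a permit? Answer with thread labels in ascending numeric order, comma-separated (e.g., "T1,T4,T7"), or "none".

Answer: T2,T4

Derivation:
Step 1: wait(T3) -> count=2 queue=[] holders={T3}
Step 2: signal(T3) -> count=3 queue=[] holders={none}
Step 3: wait(T4) -> count=2 queue=[] holders={T4}
Step 4: signal(T4) -> count=3 queue=[] holders={none}
Step 5: wait(T2) -> count=2 queue=[] holders={T2}
Step 6: wait(T3) -> count=1 queue=[] holders={T2,T3}
Step 7: wait(T4) -> count=0 queue=[] holders={T2,T3,T4}
Step 8: wait(T1) -> count=0 queue=[T1] holders={T2,T3,T4}
Step 9: signal(T2) -> count=0 queue=[] holders={T1,T3,T4}
Step 10: wait(T2) -> count=0 queue=[T2] holders={T1,T3,T4}
Step 11: signal(T1) -> count=0 queue=[] holders={T2,T3,T4}
Step 12: wait(T1) -> count=0 queue=[T1] holders={T2,T3,T4}
Step 13: signal(T3) -> count=0 queue=[] holders={T1,T2,T4}
Step 14: signal(T4) -> count=1 queue=[] holders={T1,T2}
Step 15: wait(T4) -> count=0 queue=[] holders={T1,T2,T4}
Step 16: signal(T4) -> count=1 queue=[] holders={T1,T2}
Step 17: wait(T4) -> count=0 queue=[] holders={T1,T2,T4}
Step 18: wait(T3) -> count=0 queue=[T3] holders={T1,T2,T4}
Step 19: signal(T1) -> count=0 queue=[] holders={T2,T3,T4}
Step 20: signal(T3) -> count=1 queue=[] holders={T2,T4}
Final holders: T2,T4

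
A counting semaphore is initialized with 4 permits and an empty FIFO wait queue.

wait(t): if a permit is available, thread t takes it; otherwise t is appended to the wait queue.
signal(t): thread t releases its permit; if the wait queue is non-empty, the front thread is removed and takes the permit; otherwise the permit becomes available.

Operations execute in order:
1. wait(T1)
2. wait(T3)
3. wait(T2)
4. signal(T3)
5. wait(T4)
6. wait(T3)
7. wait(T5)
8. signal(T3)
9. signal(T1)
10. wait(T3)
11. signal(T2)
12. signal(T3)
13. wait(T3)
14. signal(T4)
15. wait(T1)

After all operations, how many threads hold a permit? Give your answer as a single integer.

Step 1: wait(T1) -> count=3 queue=[] holders={T1}
Step 2: wait(T3) -> count=2 queue=[] holders={T1,T3}
Step 3: wait(T2) -> count=1 queue=[] holders={T1,T2,T3}
Step 4: signal(T3) -> count=2 queue=[] holders={T1,T2}
Step 5: wait(T4) -> count=1 queue=[] holders={T1,T2,T4}
Step 6: wait(T3) -> count=0 queue=[] holders={T1,T2,T3,T4}
Step 7: wait(T5) -> count=0 queue=[T5] holders={T1,T2,T3,T4}
Step 8: signal(T3) -> count=0 queue=[] holders={T1,T2,T4,T5}
Step 9: signal(T1) -> count=1 queue=[] holders={T2,T4,T5}
Step 10: wait(T3) -> count=0 queue=[] holders={T2,T3,T4,T5}
Step 11: signal(T2) -> count=1 queue=[] holders={T3,T4,T5}
Step 12: signal(T3) -> count=2 queue=[] holders={T4,T5}
Step 13: wait(T3) -> count=1 queue=[] holders={T3,T4,T5}
Step 14: signal(T4) -> count=2 queue=[] holders={T3,T5}
Step 15: wait(T1) -> count=1 queue=[] holders={T1,T3,T5}
Final holders: {T1,T3,T5} -> 3 thread(s)

Answer: 3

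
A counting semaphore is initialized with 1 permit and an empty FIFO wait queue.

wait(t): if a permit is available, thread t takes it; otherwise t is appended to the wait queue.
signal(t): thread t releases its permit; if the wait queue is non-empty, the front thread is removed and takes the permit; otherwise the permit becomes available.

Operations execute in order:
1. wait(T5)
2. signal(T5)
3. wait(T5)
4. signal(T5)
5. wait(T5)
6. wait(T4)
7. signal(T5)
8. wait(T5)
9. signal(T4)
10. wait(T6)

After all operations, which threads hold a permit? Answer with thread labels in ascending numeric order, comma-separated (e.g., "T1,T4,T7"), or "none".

Step 1: wait(T5) -> count=0 queue=[] holders={T5}
Step 2: signal(T5) -> count=1 queue=[] holders={none}
Step 3: wait(T5) -> count=0 queue=[] holders={T5}
Step 4: signal(T5) -> count=1 queue=[] holders={none}
Step 5: wait(T5) -> count=0 queue=[] holders={T5}
Step 6: wait(T4) -> count=0 queue=[T4] holders={T5}
Step 7: signal(T5) -> count=0 queue=[] holders={T4}
Step 8: wait(T5) -> count=0 queue=[T5] holders={T4}
Step 9: signal(T4) -> count=0 queue=[] holders={T5}
Step 10: wait(T6) -> count=0 queue=[T6] holders={T5}
Final holders: T5

Answer: T5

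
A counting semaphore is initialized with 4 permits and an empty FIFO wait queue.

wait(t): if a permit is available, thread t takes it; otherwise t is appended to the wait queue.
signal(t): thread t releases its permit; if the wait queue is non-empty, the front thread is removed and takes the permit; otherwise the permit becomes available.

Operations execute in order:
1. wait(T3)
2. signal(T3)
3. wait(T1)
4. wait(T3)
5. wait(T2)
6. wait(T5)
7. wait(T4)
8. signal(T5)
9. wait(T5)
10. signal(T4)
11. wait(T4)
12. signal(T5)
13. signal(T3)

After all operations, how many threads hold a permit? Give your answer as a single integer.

Answer: 3

Derivation:
Step 1: wait(T3) -> count=3 queue=[] holders={T3}
Step 2: signal(T3) -> count=4 queue=[] holders={none}
Step 3: wait(T1) -> count=3 queue=[] holders={T1}
Step 4: wait(T3) -> count=2 queue=[] holders={T1,T3}
Step 5: wait(T2) -> count=1 queue=[] holders={T1,T2,T3}
Step 6: wait(T5) -> count=0 queue=[] holders={T1,T2,T3,T5}
Step 7: wait(T4) -> count=0 queue=[T4] holders={T1,T2,T3,T5}
Step 8: signal(T5) -> count=0 queue=[] holders={T1,T2,T3,T4}
Step 9: wait(T5) -> count=0 queue=[T5] holders={T1,T2,T3,T4}
Step 10: signal(T4) -> count=0 queue=[] holders={T1,T2,T3,T5}
Step 11: wait(T4) -> count=0 queue=[T4] holders={T1,T2,T3,T5}
Step 12: signal(T5) -> count=0 queue=[] holders={T1,T2,T3,T4}
Step 13: signal(T3) -> count=1 queue=[] holders={T1,T2,T4}
Final holders: {T1,T2,T4} -> 3 thread(s)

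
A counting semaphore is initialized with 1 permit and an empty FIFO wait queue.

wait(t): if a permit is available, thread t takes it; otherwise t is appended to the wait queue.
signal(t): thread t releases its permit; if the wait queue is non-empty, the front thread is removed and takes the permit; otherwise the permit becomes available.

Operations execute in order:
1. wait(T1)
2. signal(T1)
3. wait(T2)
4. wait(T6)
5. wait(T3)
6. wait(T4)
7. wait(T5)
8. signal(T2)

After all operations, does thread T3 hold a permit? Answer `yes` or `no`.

Step 1: wait(T1) -> count=0 queue=[] holders={T1}
Step 2: signal(T1) -> count=1 queue=[] holders={none}
Step 3: wait(T2) -> count=0 queue=[] holders={T2}
Step 4: wait(T6) -> count=0 queue=[T6] holders={T2}
Step 5: wait(T3) -> count=0 queue=[T6,T3] holders={T2}
Step 6: wait(T4) -> count=0 queue=[T6,T3,T4] holders={T2}
Step 7: wait(T5) -> count=0 queue=[T6,T3,T4,T5] holders={T2}
Step 8: signal(T2) -> count=0 queue=[T3,T4,T5] holders={T6}
Final holders: {T6} -> T3 not in holders

Answer: no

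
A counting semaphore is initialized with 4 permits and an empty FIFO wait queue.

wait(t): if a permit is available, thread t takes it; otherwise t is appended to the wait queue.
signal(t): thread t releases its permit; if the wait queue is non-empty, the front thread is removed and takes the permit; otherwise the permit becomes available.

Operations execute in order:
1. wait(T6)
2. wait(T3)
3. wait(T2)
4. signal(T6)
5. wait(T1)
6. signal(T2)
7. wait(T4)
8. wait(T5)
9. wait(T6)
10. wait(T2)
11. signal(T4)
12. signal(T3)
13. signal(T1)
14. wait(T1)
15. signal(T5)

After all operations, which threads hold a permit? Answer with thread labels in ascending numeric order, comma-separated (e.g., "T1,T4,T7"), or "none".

Step 1: wait(T6) -> count=3 queue=[] holders={T6}
Step 2: wait(T3) -> count=2 queue=[] holders={T3,T6}
Step 3: wait(T2) -> count=1 queue=[] holders={T2,T3,T6}
Step 4: signal(T6) -> count=2 queue=[] holders={T2,T3}
Step 5: wait(T1) -> count=1 queue=[] holders={T1,T2,T3}
Step 6: signal(T2) -> count=2 queue=[] holders={T1,T3}
Step 7: wait(T4) -> count=1 queue=[] holders={T1,T3,T4}
Step 8: wait(T5) -> count=0 queue=[] holders={T1,T3,T4,T5}
Step 9: wait(T6) -> count=0 queue=[T6] holders={T1,T3,T4,T5}
Step 10: wait(T2) -> count=0 queue=[T6,T2] holders={T1,T3,T4,T5}
Step 11: signal(T4) -> count=0 queue=[T2] holders={T1,T3,T5,T6}
Step 12: signal(T3) -> count=0 queue=[] holders={T1,T2,T5,T6}
Step 13: signal(T1) -> count=1 queue=[] holders={T2,T5,T6}
Step 14: wait(T1) -> count=0 queue=[] holders={T1,T2,T5,T6}
Step 15: signal(T5) -> count=1 queue=[] holders={T1,T2,T6}
Final holders: T1,T2,T6

Answer: T1,T2,T6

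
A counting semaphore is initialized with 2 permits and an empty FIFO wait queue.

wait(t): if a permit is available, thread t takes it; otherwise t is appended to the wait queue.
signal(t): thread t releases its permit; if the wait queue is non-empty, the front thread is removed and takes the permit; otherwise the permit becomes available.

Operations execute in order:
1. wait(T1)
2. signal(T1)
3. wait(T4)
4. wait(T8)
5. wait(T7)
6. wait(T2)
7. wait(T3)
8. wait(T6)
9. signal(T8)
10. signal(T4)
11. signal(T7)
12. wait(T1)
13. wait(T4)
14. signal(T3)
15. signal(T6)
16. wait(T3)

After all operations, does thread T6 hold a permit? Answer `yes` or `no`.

Step 1: wait(T1) -> count=1 queue=[] holders={T1}
Step 2: signal(T1) -> count=2 queue=[] holders={none}
Step 3: wait(T4) -> count=1 queue=[] holders={T4}
Step 4: wait(T8) -> count=0 queue=[] holders={T4,T8}
Step 5: wait(T7) -> count=0 queue=[T7] holders={T4,T8}
Step 6: wait(T2) -> count=0 queue=[T7,T2] holders={T4,T8}
Step 7: wait(T3) -> count=0 queue=[T7,T2,T3] holders={T4,T8}
Step 8: wait(T6) -> count=0 queue=[T7,T2,T3,T6] holders={T4,T8}
Step 9: signal(T8) -> count=0 queue=[T2,T3,T6] holders={T4,T7}
Step 10: signal(T4) -> count=0 queue=[T3,T6] holders={T2,T7}
Step 11: signal(T7) -> count=0 queue=[T6] holders={T2,T3}
Step 12: wait(T1) -> count=0 queue=[T6,T1] holders={T2,T3}
Step 13: wait(T4) -> count=0 queue=[T6,T1,T4] holders={T2,T3}
Step 14: signal(T3) -> count=0 queue=[T1,T4] holders={T2,T6}
Step 15: signal(T6) -> count=0 queue=[T4] holders={T1,T2}
Step 16: wait(T3) -> count=0 queue=[T4,T3] holders={T1,T2}
Final holders: {T1,T2} -> T6 not in holders

Answer: no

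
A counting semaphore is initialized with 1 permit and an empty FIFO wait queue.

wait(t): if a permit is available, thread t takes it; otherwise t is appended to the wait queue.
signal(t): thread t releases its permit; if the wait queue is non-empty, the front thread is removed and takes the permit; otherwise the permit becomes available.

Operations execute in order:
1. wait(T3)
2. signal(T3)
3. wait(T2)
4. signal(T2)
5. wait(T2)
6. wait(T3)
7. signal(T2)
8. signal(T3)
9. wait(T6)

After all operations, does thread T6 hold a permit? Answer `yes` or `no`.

Answer: yes

Derivation:
Step 1: wait(T3) -> count=0 queue=[] holders={T3}
Step 2: signal(T3) -> count=1 queue=[] holders={none}
Step 3: wait(T2) -> count=0 queue=[] holders={T2}
Step 4: signal(T2) -> count=1 queue=[] holders={none}
Step 5: wait(T2) -> count=0 queue=[] holders={T2}
Step 6: wait(T3) -> count=0 queue=[T3] holders={T2}
Step 7: signal(T2) -> count=0 queue=[] holders={T3}
Step 8: signal(T3) -> count=1 queue=[] holders={none}
Step 9: wait(T6) -> count=0 queue=[] holders={T6}
Final holders: {T6} -> T6 in holders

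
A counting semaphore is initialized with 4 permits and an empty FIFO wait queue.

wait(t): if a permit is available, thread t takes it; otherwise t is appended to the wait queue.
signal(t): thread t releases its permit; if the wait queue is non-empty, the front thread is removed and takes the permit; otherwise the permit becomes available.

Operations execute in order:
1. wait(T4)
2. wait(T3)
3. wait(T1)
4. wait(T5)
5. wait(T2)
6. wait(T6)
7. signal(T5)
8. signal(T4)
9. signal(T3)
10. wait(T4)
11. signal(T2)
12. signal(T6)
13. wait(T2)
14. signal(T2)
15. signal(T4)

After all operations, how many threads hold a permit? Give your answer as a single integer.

Answer: 1

Derivation:
Step 1: wait(T4) -> count=3 queue=[] holders={T4}
Step 2: wait(T3) -> count=2 queue=[] holders={T3,T4}
Step 3: wait(T1) -> count=1 queue=[] holders={T1,T3,T4}
Step 4: wait(T5) -> count=0 queue=[] holders={T1,T3,T4,T5}
Step 5: wait(T2) -> count=0 queue=[T2] holders={T1,T3,T4,T5}
Step 6: wait(T6) -> count=0 queue=[T2,T6] holders={T1,T3,T4,T5}
Step 7: signal(T5) -> count=0 queue=[T6] holders={T1,T2,T3,T4}
Step 8: signal(T4) -> count=0 queue=[] holders={T1,T2,T3,T6}
Step 9: signal(T3) -> count=1 queue=[] holders={T1,T2,T6}
Step 10: wait(T4) -> count=0 queue=[] holders={T1,T2,T4,T6}
Step 11: signal(T2) -> count=1 queue=[] holders={T1,T4,T6}
Step 12: signal(T6) -> count=2 queue=[] holders={T1,T4}
Step 13: wait(T2) -> count=1 queue=[] holders={T1,T2,T4}
Step 14: signal(T2) -> count=2 queue=[] holders={T1,T4}
Step 15: signal(T4) -> count=3 queue=[] holders={T1}
Final holders: {T1} -> 1 thread(s)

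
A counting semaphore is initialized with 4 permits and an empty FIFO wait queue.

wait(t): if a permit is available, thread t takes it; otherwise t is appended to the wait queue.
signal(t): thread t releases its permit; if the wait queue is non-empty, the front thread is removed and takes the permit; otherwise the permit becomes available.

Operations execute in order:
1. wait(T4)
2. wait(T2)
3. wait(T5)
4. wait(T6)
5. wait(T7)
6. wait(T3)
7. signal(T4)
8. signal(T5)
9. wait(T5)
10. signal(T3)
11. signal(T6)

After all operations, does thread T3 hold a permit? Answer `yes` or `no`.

Answer: no

Derivation:
Step 1: wait(T4) -> count=3 queue=[] holders={T4}
Step 2: wait(T2) -> count=2 queue=[] holders={T2,T4}
Step 3: wait(T5) -> count=1 queue=[] holders={T2,T4,T5}
Step 4: wait(T6) -> count=0 queue=[] holders={T2,T4,T5,T6}
Step 5: wait(T7) -> count=0 queue=[T7] holders={T2,T4,T5,T6}
Step 6: wait(T3) -> count=0 queue=[T7,T3] holders={T2,T4,T5,T6}
Step 7: signal(T4) -> count=0 queue=[T3] holders={T2,T5,T6,T7}
Step 8: signal(T5) -> count=0 queue=[] holders={T2,T3,T6,T7}
Step 9: wait(T5) -> count=0 queue=[T5] holders={T2,T3,T6,T7}
Step 10: signal(T3) -> count=0 queue=[] holders={T2,T5,T6,T7}
Step 11: signal(T6) -> count=1 queue=[] holders={T2,T5,T7}
Final holders: {T2,T5,T7} -> T3 not in holders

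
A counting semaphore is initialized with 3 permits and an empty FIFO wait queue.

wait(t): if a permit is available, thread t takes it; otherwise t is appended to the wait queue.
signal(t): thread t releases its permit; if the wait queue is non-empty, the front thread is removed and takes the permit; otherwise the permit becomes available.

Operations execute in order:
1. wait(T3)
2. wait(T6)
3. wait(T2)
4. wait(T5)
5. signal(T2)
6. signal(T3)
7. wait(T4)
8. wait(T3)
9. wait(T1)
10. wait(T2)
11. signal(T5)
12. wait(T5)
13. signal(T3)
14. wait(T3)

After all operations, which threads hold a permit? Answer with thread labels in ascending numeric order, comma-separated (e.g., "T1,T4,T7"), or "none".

Step 1: wait(T3) -> count=2 queue=[] holders={T3}
Step 2: wait(T6) -> count=1 queue=[] holders={T3,T6}
Step 3: wait(T2) -> count=0 queue=[] holders={T2,T3,T6}
Step 4: wait(T5) -> count=0 queue=[T5] holders={T2,T3,T6}
Step 5: signal(T2) -> count=0 queue=[] holders={T3,T5,T6}
Step 6: signal(T3) -> count=1 queue=[] holders={T5,T6}
Step 7: wait(T4) -> count=0 queue=[] holders={T4,T5,T6}
Step 8: wait(T3) -> count=0 queue=[T3] holders={T4,T5,T6}
Step 9: wait(T1) -> count=0 queue=[T3,T1] holders={T4,T5,T6}
Step 10: wait(T2) -> count=0 queue=[T3,T1,T2] holders={T4,T5,T6}
Step 11: signal(T5) -> count=0 queue=[T1,T2] holders={T3,T4,T6}
Step 12: wait(T5) -> count=0 queue=[T1,T2,T5] holders={T3,T4,T6}
Step 13: signal(T3) -> count=0 queue=[T2,T5] holders={T1,T4,T6}
Step 14: wait(T3) -> count=0 queue=[T2,T5,T3] holders={T1,T4,T6}
Final holders: T1,T4,T6

Answer: T1,T4,T6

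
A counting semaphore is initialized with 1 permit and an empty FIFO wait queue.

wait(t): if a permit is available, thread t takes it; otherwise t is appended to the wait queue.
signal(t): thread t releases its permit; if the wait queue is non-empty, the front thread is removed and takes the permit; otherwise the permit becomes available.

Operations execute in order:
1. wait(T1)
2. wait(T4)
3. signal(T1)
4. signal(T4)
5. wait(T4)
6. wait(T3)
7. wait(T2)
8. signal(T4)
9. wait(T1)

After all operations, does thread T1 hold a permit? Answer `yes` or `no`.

Answer: no

Derivation:
Step 1: wait(T1) -> count=0 queue=[] holders={T1}
Step 2: wait(T4) -> count=0 queue=[T4] holders={T1}
Step 3: signal(T1) -> count=0 queue=[] holders={T4}
Step 4: signal(T4) -> count=1 queue=[] holders={none}
Step 5: wait(T4) -> count=0 queue=[] holders={T4}
Step 6: wait(T3) -> count=0 queue=[T3] holders={T4}
Step 7: wait(T2) -> count=0 queue=[T3,T2] holders={T4}
Step 8: signal(T4) -> count=0 queue=[T2] holders={T3}
Step 9: wait(T1) -> count=0 queue=[T2,T1] holders={T3}
Final holders: {T3} -> T1 not in holders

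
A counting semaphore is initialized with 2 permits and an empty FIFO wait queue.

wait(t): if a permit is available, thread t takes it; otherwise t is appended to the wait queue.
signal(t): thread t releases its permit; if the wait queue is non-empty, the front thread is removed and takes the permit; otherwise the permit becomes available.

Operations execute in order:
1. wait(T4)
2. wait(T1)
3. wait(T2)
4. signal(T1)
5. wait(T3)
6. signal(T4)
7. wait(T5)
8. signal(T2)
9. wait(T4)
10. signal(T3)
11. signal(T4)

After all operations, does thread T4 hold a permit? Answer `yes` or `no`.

Answer: no

Derivation:
Step 1: wait(T4) -> count=1 queue=[] holders={T4}
Step 2: wait(T1) -> count=0 queue=[] holders={T1,T4}
Step 3: wait(T2) -> count=0 queue=[T2] holders={T1,T4}
Step 4: signal(T1) -> count=0 queue=[] holders={T2,T4}
Step 5: wait(T3) -> count=0 queue=[T3] holders={T2,T4}
Step 6: signal(T4) -> count=0 queue=[] holders={T2,T3}
Step 7: wait(T5) -> count=0 queue=[T5] holders={T2,T3}
Step 8: signal(T2) -> count=0 queue=[] holders={T3,T5}
Step 9: wait(T4) -> count=0 queue=[T4] holders={T3,T5}
Step 10: signal(T3) -> count=0 queue=[] holders={T4,T5}
Step 11: signal(T4) -> count=1 queue=[] holders={T5}
Final holders: {T5} -> T4 not in holders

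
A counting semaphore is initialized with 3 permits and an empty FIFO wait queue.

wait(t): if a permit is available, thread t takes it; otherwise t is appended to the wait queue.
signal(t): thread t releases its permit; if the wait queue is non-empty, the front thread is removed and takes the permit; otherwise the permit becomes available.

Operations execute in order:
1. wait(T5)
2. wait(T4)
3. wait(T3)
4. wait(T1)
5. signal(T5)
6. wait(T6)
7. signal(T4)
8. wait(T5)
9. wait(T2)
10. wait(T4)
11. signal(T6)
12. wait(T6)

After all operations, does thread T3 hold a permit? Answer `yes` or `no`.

Step 1: wait(T5) -> count=2 queue=[] holders={T5}
Step 2: wait(T4) -> count=1 queue=[] holders={T4,T5}
Step 3: wait(T3) -> count=0 queue=[] holders={T3,T4,T5}
Step 4: wait(T1) -> count=0 queue=[T1] holders={T3,T4,T5}
Step 5: signal(T5) -> count=0 queue=[] holders={T1,T3,T4}
Step 6: wait(T6) -> count=0 queue=[T6] holders={T1,T3,T4}
Step 7: signal(T4) -> count=0 queue=[] holders={T1,T3,T6}
Step 8: wait(T5) -> count=0 queue=[T5] holders={T1,T3,T6}
Step 9: wait(T2) -> count=0 queue=[T5,T2] holders={T1,T3,T6}
Step 10: wait(T4) -> count=0 queue=[T5,T2,T4] holders={T1,T3,T6}
Step 11: signal(T6) -> count=0 queue=[T2,T4] holders={T1,T3,T5}
Step 12: wait(T6) -> count=0 queue=[T2,T4,T6] holders={T1,T3,T5}
Final holders: {T1,T3,T5} -> T3 in holders

Answer: yes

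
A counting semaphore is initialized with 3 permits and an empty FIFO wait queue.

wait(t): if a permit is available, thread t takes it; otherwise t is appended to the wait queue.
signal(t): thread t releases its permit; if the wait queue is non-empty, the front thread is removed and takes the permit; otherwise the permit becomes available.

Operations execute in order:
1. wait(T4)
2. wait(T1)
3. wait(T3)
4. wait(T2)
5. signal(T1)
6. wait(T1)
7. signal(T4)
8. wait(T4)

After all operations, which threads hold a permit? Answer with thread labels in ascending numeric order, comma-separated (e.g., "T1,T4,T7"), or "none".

Step 1: wait(T4) -> count=2 queue=[] holders={T4}
Step 2: wait(T1) -> count=1 queue=[] holders={T1,T4}
Step 3: wait(T3) -> count=0 queue=[] holders={T1,T3,T4}
Step 4: wait(T2) -> count=0 queue=[T2] holders={T1,T3,T4}
Step 5: signal(T1) -> count=0 queue=[] holders={T2,T3,T4}
Step 6: wait(T1) -> count=0 queue=[T1] holders={T2,T3,T4}
Step 7: signal(T4) -> count=0 queue=[] holders={T1,T2,T3}
Step 8: wait(T4) -> count=0 queue=[T4] holders={T1,T2,T3}
Final holders: T1,T2,T3

Answer: T1,T2,T3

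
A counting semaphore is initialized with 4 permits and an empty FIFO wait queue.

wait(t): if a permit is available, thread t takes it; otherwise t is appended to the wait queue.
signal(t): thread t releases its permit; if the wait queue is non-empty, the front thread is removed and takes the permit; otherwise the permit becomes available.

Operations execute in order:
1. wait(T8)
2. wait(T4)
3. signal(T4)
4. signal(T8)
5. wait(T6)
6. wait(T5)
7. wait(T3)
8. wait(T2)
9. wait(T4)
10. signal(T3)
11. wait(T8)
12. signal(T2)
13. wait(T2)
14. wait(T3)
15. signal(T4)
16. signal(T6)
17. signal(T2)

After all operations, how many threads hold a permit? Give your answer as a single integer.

Step 1: wait(T8) -> count=3 queue=[] holders={T8}
Step 2: wait(T4) -> count=2 queue=[] holders={T4,T8}
Step 3: signal(T4) -> count=3 queue=[] holders={T8}
Step 4: signal(T8) -> count=4 queue=[] holders={none}
Step 5: wait(T6) -> count=3 queue=[] holders={T6}
Step 6: wait(T5) -> count=2 queue=[] holders={T5,T6}
Step 7: wait(T3) -> count=1 queue=[] holders={T3,T5,T6}
Step 8: wait(T2) -> count=0 queue=[] holders={T2,T3,T5,T6}
Step 9: wait(T4) -> count=0 queue=[T4] holders={T2,T3,T5,T6}
Step 10: signal(T3) -> count=0 queue=[] holders={T2,T4,T5,T6}
Step 11: wait(T8) -> count=0 queue=[T8] holders={T2,T4,T5,T6}
Step 12: signal(T2) -> count=0 queue=[] holders={T4,T5,T6,T8}
Step 13: wait(T2) -> count=0 queue=[T2] holders={T4,T5,T6,T8}
Step 14: wait(T3) -> count=0 queue=[T2,T3] holders={T4,T5,T6,T8}
Step 15: signal(T4) -> count=0 queue=[T3] holders={T2,T5,T6,T8}
Step 16: signal(T6) -> count=0 queue=[] holders={T2,T3,T5,T8}
Step 17: signal(T2) -> count=1 queue=[] holders={T3,T5,T8}
Final holders: {T3,T5,T8} -> 3 thread(s)

Answer: 3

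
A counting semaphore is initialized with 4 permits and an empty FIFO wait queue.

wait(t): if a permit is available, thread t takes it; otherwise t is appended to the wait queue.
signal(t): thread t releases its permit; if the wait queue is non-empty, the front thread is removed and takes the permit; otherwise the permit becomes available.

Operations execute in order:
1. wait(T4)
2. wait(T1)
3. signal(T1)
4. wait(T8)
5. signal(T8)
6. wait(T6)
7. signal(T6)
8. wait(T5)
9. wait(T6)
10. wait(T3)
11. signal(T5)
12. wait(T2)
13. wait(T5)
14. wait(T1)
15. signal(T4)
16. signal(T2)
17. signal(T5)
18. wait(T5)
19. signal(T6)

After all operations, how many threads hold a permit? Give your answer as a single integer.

Answer: 3

Derivation:
Step 1: wait(T4) -> count=3 queue=[] holders={T4}
Step 2: wait(T1) -> count=2 queue=[] holders={T1,T4}
Step 3: signal(T1) -> count=3 queue=[] holders={T4}
Step 4: wait(T8) -> count=2 queue=[] holders={T4,T8}
Step 5: signal(T8) -> count=3 queue=[] holders={T4}
Step 6: wait(T6) -> count=2 queue=[] holders={T4,T6}
Step 7: signal(T6) -> count=3 queue=[] holders={T4}
Step 8: wait(T5) -> count=2 queue=[] holders={T4,T5}
Step 9: wait(T6) -> count=1 queue=[] holders={T4,T5,T6}
Step 10: wait(T3) -> count=0 queue=[] holders={T3,T4,T5,T6}
Step 11: signal(T5) -> count=1 queue=[] holders={T3,T4,T6}
Step 12: wait(T2) -> count=0 queue=[] holders={T2,T3,T4,T6}
Step 13: wait(T5) -> count=0 queue=[T5] holders={T2,T3,T4,T6}
Step 14: wait(T1) -> count=0 queue=[T5,T1] holders={T2,T3,T4,T6}
Step 15: signal(T4) -> count=0 queue=[T1] holders={T2,T3,T5,T6}
Step 16: signal(T2) -> count=0 queue=[] holders={T1,T3,T5,T6}
Step 17: signal(T5) -> count=1 queue=[] holders={T1,T3,T6}
Step 18: wait(T5) -> count=0 queue=[] holders={T1,T3,T5,T6}
Step 19: signal(T6) -> count=1 queue=[] holders={T1,T3,T5}
Final holders: {T1,T3,T5} -> 3 thread(s)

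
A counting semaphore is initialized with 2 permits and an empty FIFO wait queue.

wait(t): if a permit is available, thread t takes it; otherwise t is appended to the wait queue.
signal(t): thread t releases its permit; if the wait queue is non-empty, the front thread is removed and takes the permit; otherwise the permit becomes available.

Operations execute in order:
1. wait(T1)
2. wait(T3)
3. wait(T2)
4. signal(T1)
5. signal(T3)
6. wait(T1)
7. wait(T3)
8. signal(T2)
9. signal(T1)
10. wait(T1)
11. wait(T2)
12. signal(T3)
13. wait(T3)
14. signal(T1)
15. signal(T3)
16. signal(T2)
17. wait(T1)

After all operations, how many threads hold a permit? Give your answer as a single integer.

Step 1: wait(T1) -> count=1 queue=[] holders={T1}
Step 2: wait(T3) -> count=0 queue=[] holders={T1,T3}
Step 3: wait(T2) -> count=0 queue=[T2] holders={T1,T3}
Step 4: signal(T1) -> count=0 queue=[] holders={T2,T3}
Step 5: signal(T3) -> count=1 queue=[] holders={T2}
Step 6: wait(T1) -> count=0 queue=[] holders={T1,T2}
Step 7: wait(T3) -> count=0 queue=[T3] holders={T1,T2}
Step 8: signal(T2) -> count=0 queue=[] holders={T1,T3}
Step 9: signal(T1) -> count=1 queue=[] holders={T3}
Step 10: wait(T1) -> count=0 queue=[] holders={T1,T3}
Step 11: wait(T2) -> count=0 queue=[T2] holders={T1,T3}
Step 12: signal(T3) -> count=0 queue=[] holders={T1,T2}
Step 13: wait(T3) -> count=0 queue=[T3] holders={T1,T2}
Step 14: signal(T1) -> count=0 queue=[] holders={T2,T3}
Step 15: signal(T3) -> count=1 queue=[] holders={T2}
Step 16: signal(T2) -> count=2 queue=[] holders={none}
Step 17: wait(T1) -> count=1 queue=[] holders={T1}
Final holders: {T1} -> 1 thread(s)

Answer: 1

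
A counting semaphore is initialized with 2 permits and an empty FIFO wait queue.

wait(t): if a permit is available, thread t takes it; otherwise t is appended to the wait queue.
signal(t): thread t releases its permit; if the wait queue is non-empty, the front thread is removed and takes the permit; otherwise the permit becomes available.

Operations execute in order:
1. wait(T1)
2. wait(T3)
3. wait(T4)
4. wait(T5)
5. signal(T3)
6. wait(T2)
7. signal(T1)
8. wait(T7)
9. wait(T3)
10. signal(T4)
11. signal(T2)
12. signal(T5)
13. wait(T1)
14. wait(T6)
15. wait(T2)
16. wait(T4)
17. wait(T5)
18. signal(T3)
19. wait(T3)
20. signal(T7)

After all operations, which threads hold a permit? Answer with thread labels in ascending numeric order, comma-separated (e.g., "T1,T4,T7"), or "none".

Answer: T1,T6

Derivation:
Step 1: wait(T1) -> count=1 queue=[] holders={T1}
Step 2: wait(T3) -> count=0 queue=[] holders={T1,T3}
Step 3: wait(T4) -> count=0 queue=[T4] holders={T1,T3}
Step 4: wait(T5) -> count=0 queue=[T4,T5] holders={T1,T3}
Step 5: signal(T3) -> count=0 queue=[T5] holders={T1,T4}
Step 6: wait(T2) -> count=0 queue=[T5,T2] holders={T1,T4}
Step 7: signal(T1) -> count=0 queue=[T2] holders={T4,T5}
Step 8: wait(T7) -> count=0 queue=[T2,T7] holders={T4,T5}
Step 9: wait(T3) -> count=0 queue=[T2,T7,T3] holders={T4,T5}
Step 10: signal(T4) -> count=0 queue=[T7,T3] holders={T2,T5}
Step 11: signal(T2) -> count=0 queue=[T3] holders={T5,T7}
Step 12: signal(T5) -> count=0 queue=[] holders={T3,T7}
Step 13: wait(T1) -> count=0 queue=[T1] holders={T3,T7}
Step 14: wait(T6) -> count=0 queue=[T1,T6] holders={T3,T7}
Step 15: wait(T2) -> count=0 queue=[T1,T6,T2] holders={T3,T7}
Step 16: wait(T4) -> count=0 queue=[T1,T6,T2,T4] holders={T3,T7}
Step 17: wait(T5) -> count=0 queue=[T1,T6,T2,T4,T5] holders={T3,T7}
Step 18: signal(T3) -> count=0 queue=[T6,T2,T4,T5] holders={T1,T7}
Step 19: wait(T3) -> count=0 queue=[T6,T2,T4,T5,T3] holders={T1,T7}
Step 20: signal(T7) -> count=0 queue=[T2,T4,T5,T3] holders={T1,T6}
Final holders: T1,T6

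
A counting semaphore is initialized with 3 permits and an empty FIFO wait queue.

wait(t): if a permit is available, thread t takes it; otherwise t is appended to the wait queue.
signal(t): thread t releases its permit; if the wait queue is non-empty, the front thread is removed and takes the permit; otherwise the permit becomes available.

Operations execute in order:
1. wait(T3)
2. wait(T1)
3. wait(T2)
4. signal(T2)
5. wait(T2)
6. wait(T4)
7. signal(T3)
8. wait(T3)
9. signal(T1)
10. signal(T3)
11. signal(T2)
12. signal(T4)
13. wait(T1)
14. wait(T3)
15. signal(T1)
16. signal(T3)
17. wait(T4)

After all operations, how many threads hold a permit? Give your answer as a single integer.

Answer: 1

Derivation:
Step 1: wait(T3) -> count=2 queue=[] holders={T3}
Step 2: wait(T1) -> count=1 queue=[] holders={T1,T3}
Step 3: wait(T2) -> count=0 queue=[] holders={T1,T2,T3}
Step 4: signal(T2) -> count=1 queue=[] holders={T1,T3}
Step 5: wait(T2) -> count=0 queue=[] holders={T1,T2,T3}
Step 6: wait(T4) -> count=0 queue=[T4] holders={T1,T2,T3}
Step 7: signal(T3) -> count=0 queue=[] holders={T1,T2,T4}
Step 8: wait(T3) -> count=0 queue=[T3] holders={T1,T2,T4}
Step 9: signal(T1) -> count=0 queue=[] holders={T2,T3,T4}
Step 10: signal(T3) -> count=1 queue=[] holders={T2,T4}
Step 11: signal(T2) -> count=2 queue=[] holders={T4}
Step 12: signal(T4) -> count=3 queue=[] holders={none}
Step 13: wait(T1) -> count=2 queue=[] holders={T1}
Step 14: wait(T3) -> count=1 queue=[] holders={T1,T3}
Step 15: signal(T1) -> count=2 queue=[] holders={T3}
Step 16: signal(T3) -> count=3 queue=[] holders={none}
Step 17: wait(T4) -> count=2 queue=[] holders={T4}
Final holders: {T4} -> 1 thread(s)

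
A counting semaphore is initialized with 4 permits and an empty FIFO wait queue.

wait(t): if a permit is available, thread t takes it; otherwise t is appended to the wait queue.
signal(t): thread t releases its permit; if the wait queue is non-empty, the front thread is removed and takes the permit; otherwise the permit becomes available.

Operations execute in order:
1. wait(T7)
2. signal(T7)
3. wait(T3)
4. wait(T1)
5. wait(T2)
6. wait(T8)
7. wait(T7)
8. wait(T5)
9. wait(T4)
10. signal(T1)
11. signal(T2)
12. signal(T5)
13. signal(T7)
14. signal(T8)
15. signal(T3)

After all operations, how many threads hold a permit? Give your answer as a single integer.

Answer: 1

Derivation:
Step 1: wait(T7) -> count=3 queue=[] holders={T7}
Step 2: signal(T7) -> count=4 queue=[] holders={none}
Step 3: wait(T3) -> count=3 queue=[] holders={T3}
Step 4: wait(T1) -> count=2 queue=[] holders={T1,T3}
Step 5: wait(T2) -> count=1 queue=[] holders={T1,T2,T3}
Step 6: wait(T8) -> count=0 queue=[] holders={T1,T2,T3,T8}
Step 7: wait(T7) -> count=0 queue=[T7] holders={T1,T2,T3,T8}
Step 8: wait(T5) -> count=0 queue=[T7,T5] holders={T1,T2,T3,T8}
Step 9: wait(T4) -> count=0 queue=[T7,T5,T4] holders={T1,T2,T3,T8}
Step 10: signal(T1) -> count=0 queue=[T5,T4] holders={T2,T3,T7,T8}
Step 11: signal(T2) -> count=0 queue=[T4] holders={T3,T5,T7,T8}
Step 12: signal(T5) -> count=0 queue=[] holders={T3,T4,T7,T8}
Step 13: signal(T7) -> count=1 queue=[] holders={T3,T4,T8}
Step 14: signal(T8) -> count=2 queue=[] holders={T3,T4}
Step 15: signal(T3) -> count=3 queue=[] holders={T4}
Final holders: {T4} -> 1 thread(s)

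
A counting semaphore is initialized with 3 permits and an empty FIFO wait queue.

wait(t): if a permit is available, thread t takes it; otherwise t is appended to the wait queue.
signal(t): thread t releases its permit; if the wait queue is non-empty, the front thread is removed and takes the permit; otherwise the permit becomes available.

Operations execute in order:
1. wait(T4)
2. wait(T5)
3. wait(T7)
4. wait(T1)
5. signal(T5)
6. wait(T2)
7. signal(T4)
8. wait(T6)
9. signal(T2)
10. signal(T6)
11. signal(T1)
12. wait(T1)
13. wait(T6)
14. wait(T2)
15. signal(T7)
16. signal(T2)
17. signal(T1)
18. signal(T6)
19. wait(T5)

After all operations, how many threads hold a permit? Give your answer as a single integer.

Step 1: wait(T4) -> count=2 queue=[] holders={T4}
Step 2: wait(T5) -> count=1 queue=[] holders={T4,T5}
Step 3: wait(T7) -> count=0 queue=[] holders={T4,T5,T7}
Step 4: wait(T1) -> count=0 queue=[T1] holders={T4,T5,T7}
Step 5: signal(T5) -> count=0 queue=[] holders={T1,T4,T7}
Step 6: wait(T2) -> count=0 queue=[T2] holders={T1,T4,T7}
Step 7: signal(T4) -> count=0 queue=[] holders={T1,T2,T7}
Step 8: wait(T6) -> count=0 queue=[T6] holders={T1,T2,T7}
Step 9: signal(T2) -> count=0 queue=[] holders={T1,T6,T7}
Step 10: signal(T6) -> count=1 queue=[] holders={T1,T7}
Step 11: signal(T1) -> count=2 queue=[] holders={T7}
Step 12: wait(T1) -> count=1 queue=[] holders={T1,T7}
Step 13: wait(T6) -> count=0 queue=[] holders={T1,T6,T7}
Step 14: wait(T2) -> count=0 queue=[T2] holders={T1,T6,T7}
Step 15: signal(T7) -> count=0 queue=[] holders={T1,T2,T6}
Step 16: signal(T2) -> count=1 queue=[] holders={T1,T6}
Step 17: signal(T1) -> count=2 queue=[] holders={T6}
Step 18: signal(T6) -> count=3 queue=[] holders={none}
Step 19: wait(T5) -> count=2 queue=[] holders={T5}
Final holders: {T5} -> 1 thread(s)

Answer: 1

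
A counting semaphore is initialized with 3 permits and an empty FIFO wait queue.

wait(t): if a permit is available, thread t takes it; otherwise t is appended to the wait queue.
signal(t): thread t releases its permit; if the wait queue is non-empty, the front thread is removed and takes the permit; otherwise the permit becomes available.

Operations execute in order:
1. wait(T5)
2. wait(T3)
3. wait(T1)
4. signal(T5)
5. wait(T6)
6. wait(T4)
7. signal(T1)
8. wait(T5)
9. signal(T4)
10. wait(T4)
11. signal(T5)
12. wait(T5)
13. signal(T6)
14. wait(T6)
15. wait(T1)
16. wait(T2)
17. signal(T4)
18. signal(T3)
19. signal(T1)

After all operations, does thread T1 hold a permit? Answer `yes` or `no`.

Step 1: wait(T5) -> count=2 queue=[] holders={T5}
Step 2: wait(T3) -> count=1 queue=[] holders={T3,T5}
Step 3: wait(T1) -> count=0 queue=[] holders={T1,T3,T5}
Step 4: signal(T5) -> count=1 queue=[] holders={T1,T3}
Step 5: wait(T6) -> count=0 queue=[] holders={T1,T3,T6}
Step 6: wait(T4) -> count=0 queue=[T4] holders={T1,T3,T6}
Step 7: signal(T1) -> count=0 queue=[] holders={T3,T4,T6}
Step 8: wait(T5) -> count=0 queue=[T5] holders={T3,T4,T6}
Step 9: signal(T4) -> count=0 queue=[] holders={T3,T5,T6}
Step 10: wait(T4) -> count=0 queue=[T4] holders={T3,T5,T6}
Step 11: signal(T5) -> count=0 queue=[] holders={T3,T4,T6}
Step 12: wait(T5) -> count=0 queue=[T5] holders={T3,T4,T6}
Step 13: signal(T6) -> count=0 queue=[] holders={T3,T4,T5}
Step 14: wait(T6) -> count=0 queue=[T6] holders={T3,T4,T5}
Step 15: wait(T1) -> count=0 queue=[T6,T1] holders={T3,T4,T5}
Step 16: wait(T2) -> count=0 queue=[T6,T1,T2] holders={T3,T4,T5}
Step 17: signal(T4) -> count=0 queue=[T1,T2] holders={T3,T5,T6}
Step 18: signal(T3) -> count=0 queue=[T2] holders={T1,T5,T6}
Step 19: signal(T1) -> count=0 queue=[] holders={T2,T5,T6}
Final holders: {T2,T5,T6} -> T1 not in holders

Answer: no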